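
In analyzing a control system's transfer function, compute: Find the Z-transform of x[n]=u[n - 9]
Using the time-shift property: Z{u[n-9]}=z^(-9)*z/(z-1)
=z^(-8)/(z-1)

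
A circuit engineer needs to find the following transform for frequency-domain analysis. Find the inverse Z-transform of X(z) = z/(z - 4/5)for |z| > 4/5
Standard pair: z/(z-a) <-> a^n * u[n] for causal signals
With a=4/5: x[n]=(4/5)^n * u[n]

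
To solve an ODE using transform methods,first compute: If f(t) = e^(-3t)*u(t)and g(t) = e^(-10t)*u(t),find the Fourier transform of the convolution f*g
By the convolution theorem: F{f*g} = F(omega)*G(omega)
F(omega) = 1/(3 + j*omega), G(omega) = 1/(10 + j*omega)
F{f*g} = 1/((3 + j*omega)(10 + j*omega))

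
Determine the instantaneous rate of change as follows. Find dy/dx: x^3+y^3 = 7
Differentiate: 3x^2+3y^2·(dy/dx) = 0
dy/dx = -3x^2/(3y^2)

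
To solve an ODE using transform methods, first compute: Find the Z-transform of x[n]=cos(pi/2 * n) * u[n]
Z{cos(w0*n)*u[n]} = z(z - cos(w0))/(z^2 - 2z*cos(w0) + 1)
With w0 = pi/2: X(z) = z(z - cos(pi/2))/(z^2 - 2z*cos(pi/2) + 1)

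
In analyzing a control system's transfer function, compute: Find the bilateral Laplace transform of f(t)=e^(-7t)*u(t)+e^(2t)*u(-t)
For e^(-7t)*u(t): L=1/(s+7), Re(s) > -7
For e^(2t)*u(-t): L=-1/(s-2), Re(s) < 2
Combined: F(s)=1/(s+7)-1/(s-2), -7 < Re(s) < 2

Answer: 1/(s+7)-1/(s-2), ROC: -7 < Re(s) < 2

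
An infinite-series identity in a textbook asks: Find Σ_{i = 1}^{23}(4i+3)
= 4·Σ i+3·23 = 4·276+69 = 1173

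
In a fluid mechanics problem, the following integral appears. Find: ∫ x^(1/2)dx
Power rule: ∫ x^(1/2) dx=x^(3/2)/(3/2) + C

Answer: (2/3)·x^(3/2) + C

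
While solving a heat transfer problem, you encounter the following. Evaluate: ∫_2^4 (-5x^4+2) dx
Step 1: Find antiderivative F(x) = -x^5+2x
Step 2: F(4) - F(2) = -1016 - (-28) = -988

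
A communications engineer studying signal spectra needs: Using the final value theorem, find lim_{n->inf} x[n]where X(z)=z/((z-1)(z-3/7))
Final value theorem: lim x[n]=lim_{z->1} (z-1)*X(z)
(z-1)*X(z)=z/(z-3/7)
As z->1: 1/(1-3/7)=1/(4/7)=7/4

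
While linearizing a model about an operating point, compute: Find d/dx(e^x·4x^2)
Product rule: (fg)'=f'g + fg'
f=e^x, f'=e^x
g=4x^2, g'=8x

Answer: 4·e^x·x^2 + 8·e^x·x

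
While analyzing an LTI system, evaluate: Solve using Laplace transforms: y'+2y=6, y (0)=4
Take L of both sides: sY(s) - 4 + 2Y(s)=6/s
Y(s)(s + 2)=6/s + 4
Y(s)=6/(s(s + 2)) + 4/(s + 2)
Partial fractions: 6/(s(s + 2))=3/s - 3/(s + 2)
So Y(s)=3/s + 1/(s + 2)
Inverse transform (L^(-1){1/s}=1, L^(-1){1/(s + 2)}=e^(-2t)):

Answer: y(t)=3 + e^(-2t)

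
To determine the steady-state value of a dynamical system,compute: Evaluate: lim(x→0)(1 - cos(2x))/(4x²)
Using 1-cos(u) ≈ u²/2 for small u:
(1-cos(2x)) ≈ (2x)²/2=4x²/2
So limit=4/(2·4)=1/2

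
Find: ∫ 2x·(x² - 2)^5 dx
Let u = x² - 2, du = 2x dx
∫ u^5 du = u^6/6 + C

Answer: (x² - 2)^6/6 + C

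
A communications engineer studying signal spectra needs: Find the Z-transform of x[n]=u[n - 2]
Using the time-shift property: Z{u[n-2]} = z^(-2)*z/(z-1)
= z^(-1)/(z-1)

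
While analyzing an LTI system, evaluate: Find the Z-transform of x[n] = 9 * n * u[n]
Z{n*u[n]} = z/(z-1)^2
By linearity: Z{9*n*u[n]} = 9z/(z-1)^2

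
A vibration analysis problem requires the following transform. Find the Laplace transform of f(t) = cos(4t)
L{cos(wt)}=s/(s² + w²)
L{cos(4t)}=s/(s² + 16)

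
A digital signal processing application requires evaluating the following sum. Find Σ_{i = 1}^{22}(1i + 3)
= 1·Σ i+3·22 = 1·253+66 = 319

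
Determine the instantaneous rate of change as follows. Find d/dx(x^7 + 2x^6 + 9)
Power rule: d/dx(ax^n) = n·a·x^(n-1)
Term by term: 7·x^6 + 12·x^5

Answer: 7x^6 + 12x^5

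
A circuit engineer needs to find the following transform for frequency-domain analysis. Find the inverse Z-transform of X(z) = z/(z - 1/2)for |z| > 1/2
Standard pair: z/(z-a) <-> a^n*u[n] for causal signals
With a = 1/2: x[n] = (1/2)^n*u[n]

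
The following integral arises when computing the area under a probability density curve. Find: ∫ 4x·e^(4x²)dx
Let u=4x², du=8x dx
∫ (1/2)e^u du=e^u/2+C

Answer: e^(4x²)/2+C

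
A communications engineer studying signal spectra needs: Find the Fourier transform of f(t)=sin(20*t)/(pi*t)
sin(W * t)/(pi * t)=(W/pi) * sinc(W * t/pi) is the impulse response of the ideal low-pass filter with cutoff W (here W=20).
Its Fourier transform is a rectangular function:
F(omega)=1 for |omega| < 20, 0 otherwise

Answer: rect(omega/40) [i.e., 1 for |omega| < 20, 0 otherwise]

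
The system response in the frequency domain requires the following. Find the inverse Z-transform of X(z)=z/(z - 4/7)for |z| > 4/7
Standard pair: z/(z-a) <-> a^n * u[n] for causal signals
With a = 4/7: x[n] = (4/7)^n * u[n]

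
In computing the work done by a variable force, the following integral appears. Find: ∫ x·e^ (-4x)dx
Integration by parts: u=x, dv=e^(-4x) dx
du=dx, v=e^(-4x)/(-4)
=x·e^(-4x)/(-4) - ∫ e^(-4x)/(-4) dx
=x·e^(-4x)/(-4) - e^(-4x)/16 + C

Answer: e^(-4x)(x/(-4) - 1/16) + C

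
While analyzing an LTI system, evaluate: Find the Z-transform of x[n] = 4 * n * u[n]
Z{n * u[n]} = z/(z-1)^2
By linearity: Z{4 * n * u[n]} = 4z/(z-1)^2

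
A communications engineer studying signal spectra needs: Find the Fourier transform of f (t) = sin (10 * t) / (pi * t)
sin(W*t)/(pi*t) = (W/pi)*sinc(W*t/pi) is the impulse response of the ideal low-pass filter with cutoff W (here W = 10).
Its Fourier transform is a rectangular function:
F(omega) = 1 for |omega| < 10, 0 otherwise

Answer: rect(omega/20) [i.e., 1 for |omega| < 10, 0 otherwise]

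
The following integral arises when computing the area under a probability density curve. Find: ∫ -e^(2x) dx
Since d/dx[e^(2x)] = 2e^(2x), we get -1/2 e^(2x) + C

Answer: (-1/2)e^(2x) + C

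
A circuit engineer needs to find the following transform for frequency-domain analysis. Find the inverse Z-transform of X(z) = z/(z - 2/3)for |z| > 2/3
Standard pair: z/(z-a) <-> a^n * u[n] for causal signals
With a=2/3: x[n]=(2/3)^n * u[n]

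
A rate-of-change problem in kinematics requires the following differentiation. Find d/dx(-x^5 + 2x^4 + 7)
Power rule: d/dx(ax^n)=n·a·x^(n-1)
Term by term: -5·x^4+8·x^3

Answer: -5x^4+8x^3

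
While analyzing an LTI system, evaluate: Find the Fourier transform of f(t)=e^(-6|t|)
Using the standard pair: F{e^(-a|t|)} = 2a/(a^2+omega^2)
With a = 6: F(omega) = 12/(36+omega^2)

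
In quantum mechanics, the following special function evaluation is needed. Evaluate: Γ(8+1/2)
Γ(n + 1/2)=(2n)!√π/(4^n·n!)
=20922789888000√π/(65536·40320)=(2027025/256)·√π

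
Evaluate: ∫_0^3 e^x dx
Antiderivative: e^x
Evaluate: (e^3-1)

Answer: e^3-1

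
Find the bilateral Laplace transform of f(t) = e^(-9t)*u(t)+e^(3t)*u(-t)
For e^(-9t) * u(t): L = 1/(s + 9), Re(s) > -9
For e^(3t) * u(-t): L = -1/(s-3), Re(s) < 3
Combined: F(s) = 1/(s + 9) - 1/(s-3), -9 < Re(s) < 3

Answer: 1/(s + 9) - 1/(s-3), ROC: -9 < Re(s) < 3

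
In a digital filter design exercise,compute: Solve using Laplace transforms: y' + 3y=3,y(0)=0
Take L of both sides: sY(s) - 0 + 3Y(s)=3/s
Y(s)(s + 3)=3/s + 0
Y(s)=3/(s(s + 3)) + 0/(s + 3)
Partial fractions: 3/(s(s + 3))=1/s - 1/(s + 3)
So Y(s)=1/s - 1/(s + 3)
Inverse transform (L^(-1){1/s}=1, L^(-1){1/(s + 3)}=e^(-3t)):

Answer: y(t)=1 - e^(-3t)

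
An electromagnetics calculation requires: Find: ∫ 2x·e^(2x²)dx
Let u = 2x², du = 4x dx
∫ (1/2)e^u du = e^u/2+C

Answer: e^(2x²)/2+C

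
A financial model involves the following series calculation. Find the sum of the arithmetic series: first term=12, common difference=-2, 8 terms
Last term: a_n = 12 + (8 - 1)·-2 = -2
Sum = n(a_1 + a_n)/2 = 8(12 + (-2))/2 = 40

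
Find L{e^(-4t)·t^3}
First shifting: L{e^(at)f(t)}=F(s-a)
L{t^3}=6/s^4
Shift s → s+4: 6/(s+4)^4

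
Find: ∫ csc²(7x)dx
Since d/dx[-cot(7x)]=7csc²(7x), integral=-cot(7x)/7+C

Answer: (-1/7)cot(7x)+C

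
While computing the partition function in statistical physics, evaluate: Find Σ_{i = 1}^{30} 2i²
=2·n(n+1)(2n+1)/6=2·30·31·61/6=18910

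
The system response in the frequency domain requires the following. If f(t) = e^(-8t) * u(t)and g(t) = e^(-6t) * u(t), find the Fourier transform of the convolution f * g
By the convolution theorem: F{f*g} = F(omega)*G(omega)
F(omega) = 1/(8 + j*omega), G(omega) = 1/(6 + j*omega)
F{f*g} = 1/((8 + j*omega)(6 + j*omega))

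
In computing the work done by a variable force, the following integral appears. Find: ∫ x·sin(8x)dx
By parts: u = x, dv = sin(8x) dx
du = dx, v = -cos(8x)/8
= -x·cos(8x)/8+sin(8x)/8²+C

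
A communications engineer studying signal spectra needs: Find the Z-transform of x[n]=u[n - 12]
Using the time-shift property: Z{u[n-12]} = z^(-12) * z/(z-1)
= z^(-11)/(z-1)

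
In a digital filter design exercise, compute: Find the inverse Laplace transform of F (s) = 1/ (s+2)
L^(-1){1/(s-a)}=c·e^(at)
Here a=-2, c=1

Answer: e^(-2t)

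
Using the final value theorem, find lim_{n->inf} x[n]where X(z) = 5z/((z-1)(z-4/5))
Final value theorem: lim x[n] = lim_{z->1} (z-1)*X(z)
(z-1)*X(z) = 5z/(z-4/5)
As z->1: 5/(1-4/5) = 5/(1/5) = 25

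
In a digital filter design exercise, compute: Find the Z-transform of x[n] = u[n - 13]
Using the time-shift property: Z{u[n-13]} = z^(-13)*z/(z-1)
= z^(-12)/(z-1)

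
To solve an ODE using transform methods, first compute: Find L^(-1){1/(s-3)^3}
L^(-1){1/(s-a)^n}=t^(n-1)·e^(at)/(n-1)!
Here a=3, n=3: t^2·e^(3t)/2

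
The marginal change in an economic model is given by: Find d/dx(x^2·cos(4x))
Product rule: (fg)' = f'g + fg'
f = x^2, f' = 2x
g = cos(4x), g' = -4·sin(4x)

Answer: 2x·cos(4x) - 4x^2·sin(4x)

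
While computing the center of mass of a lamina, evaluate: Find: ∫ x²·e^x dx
Integration by parts twice:
First: u = x², dv = e^x dx => x²e^x - 2∫ xe^x dx
Second: u = x, dv = e^x dx => xe^x - e^x
Combining: x²e^x - 2xe^x+2e^x+C

Answer: e^x(x² - 2x+2)+C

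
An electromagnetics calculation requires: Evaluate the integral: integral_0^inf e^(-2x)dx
integral_0^inf e^(-2x) dx=[-1/2*e^(-2x)]_0^inf
=0 - (-1/2)=1/2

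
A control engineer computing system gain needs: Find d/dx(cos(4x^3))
Chain rule: d/dx[cos(u)] = -sin(u)·u' where u = 4x^3
u' = 12x^2

Answer: -12x^2·sin(4x^3)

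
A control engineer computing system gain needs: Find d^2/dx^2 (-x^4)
Apply power rule 2 times:
d^1: -4x^3
d^2: -12x^2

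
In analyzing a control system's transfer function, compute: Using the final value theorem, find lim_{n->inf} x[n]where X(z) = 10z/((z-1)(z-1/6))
Final value theorem: lim x[n]=lim_{z->1} (z-1) * X(z)
(z-1) * X(z)=10z/(z-1/6)
As z->1: 10/(1 - 1/6)=10/(5/6)=12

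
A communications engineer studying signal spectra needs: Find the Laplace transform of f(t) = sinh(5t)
L{sinh(at)} = a/(s²-a²)
L{sinh(5t)} = 5/(s²-25)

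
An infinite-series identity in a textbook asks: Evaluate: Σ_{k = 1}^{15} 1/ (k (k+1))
Partial fractions: 1/(k(k + 1)) = 1/k - 1/(k + 1)
Telescoping sum: 1(1 - 1/16) = 1·15/16

Answer: 15/16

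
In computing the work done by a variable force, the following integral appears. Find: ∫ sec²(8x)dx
Since d/dx[tan(8x)]=8sec²(8x), integral=tan(8x)/8+C

Answer: (1/8)tan(8x)+C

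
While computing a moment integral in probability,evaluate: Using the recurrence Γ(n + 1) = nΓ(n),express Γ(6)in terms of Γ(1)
Γ(6) = 5Γ(5) = 5·4Γ(4) = ... = 5!·Γ(1) = 120·Γ(1)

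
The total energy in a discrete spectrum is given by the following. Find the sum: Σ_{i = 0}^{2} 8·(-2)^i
Geometric series: S = a(1 - r^n)/(1 - r)
a = 8, r = -2, n = 3
S = 8(1 + 8)/3 = 24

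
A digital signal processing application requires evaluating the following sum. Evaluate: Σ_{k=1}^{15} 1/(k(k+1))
Partial fractions: 1/(k(k+1)) = 1/k - 1/(k+1)
Telescoping sum: 1(1-1/16) = 1·15/16

Answer: 15/16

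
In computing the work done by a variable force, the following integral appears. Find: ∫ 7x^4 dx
Using power rule: ∫ 7x^4 dx = 7/5 x^5+C = (7/5)x^5+C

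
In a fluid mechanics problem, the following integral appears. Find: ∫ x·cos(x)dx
By parts: u=x, dv=cos(x) dx
du=dx, v=sin(x)
=x·sin(x)+cos(x)+C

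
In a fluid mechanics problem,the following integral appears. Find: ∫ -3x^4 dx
Using power rule: ∫ -3x^4 dx=-3/5 x^5 + C=(-3/5)x^5 + C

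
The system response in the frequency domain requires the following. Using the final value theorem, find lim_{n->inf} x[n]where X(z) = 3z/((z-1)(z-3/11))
Final value theorem: lim x[n] = lim_{z->1} (z-1) * X(z)
(z-1) * X(z) = 3z/(z-3/11)
As z->1: 3/(1 - 3/11) = 3/(8/11) = 33/8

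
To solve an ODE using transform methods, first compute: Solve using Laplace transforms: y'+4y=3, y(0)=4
Take L of both sides: sY(s)-4+4Y(s) = 3/s
Y(s)(s+4) = 3/s+4
Y(s) = 3/(s(s+4))+4/(s+4)
Partial fractions: 3/(s(s+4)) = (3/4)/s - (3/4)/(s+4)
So Y(s) = (3/4)/s+(13/4)/(s+4)
Inverse transform (L^(-1){1/s} = 1, L^(-1){1/(s+4)} = e^(-4t)):

Answer: y(t) = 3/4+(13/4)·e^(-4t)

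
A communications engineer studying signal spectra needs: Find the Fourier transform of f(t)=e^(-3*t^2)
The Fourier transform of a Gaussian e^(-a*t^2) is sqrt(pi/a)*e^(-omega^2/(4a)).
With a=3: F(omega)=sqrt(pi/3)*e^(-omega^2/12)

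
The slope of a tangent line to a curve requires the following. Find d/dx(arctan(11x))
d/dx[arctan(u)] = u'/(1+u²), u = 11x, u' = 11

Answer: 11/(1+121x²)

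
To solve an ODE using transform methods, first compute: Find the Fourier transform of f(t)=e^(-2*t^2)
The Fourier transform of a Gaussian e^(-a * t^2) is sqrt(pi/a) * e^(-omega^2/(4a)).
With a=2: F(omega)=sqrt(pi/2) * e^(-omega^2/8)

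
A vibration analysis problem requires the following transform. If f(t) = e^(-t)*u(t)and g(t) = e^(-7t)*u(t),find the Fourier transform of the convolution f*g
By the convolution theorem: F{f*g}=F(omega)*G(omega)
F(omega)=1/(1 + j*omega), G(omega)=1/(7 + j*omega)
F{f*g}=1/((1 + j*omega)(7 + j*omega))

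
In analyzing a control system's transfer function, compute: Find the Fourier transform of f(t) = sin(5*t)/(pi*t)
sin(W * t)/(pi * t) = (W/pi) * sinc(W * t/pi) is the impulse response of the ideal low-pass filter with cutoff W (here W = 5).
Its Fourier transform is a rectangular function:
F(omega) = 1 for |omega| < 5, 0 otherwise

Answer: rect(omega/10) [i.e., 1 for |omega| < 5, 0 otherwise]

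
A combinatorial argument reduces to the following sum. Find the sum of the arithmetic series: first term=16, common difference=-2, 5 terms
Last term: a_n=16+(5-1)·-2=8
Sum=n(a_1+a_n)/2=5(16+8)/2=60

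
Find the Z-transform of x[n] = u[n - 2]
Using the time-shift property: Z{u[n-2]} = z^(-2) * z/(z-1)
= z^(-1)/(z-1)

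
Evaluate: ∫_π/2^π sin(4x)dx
Antiderivative: -cos(4x)/4
Evaluate at bounds: [-cos(4·π)/4] - [-cos(4·π/2)/4]
= (-(1) + (1))/4 = 0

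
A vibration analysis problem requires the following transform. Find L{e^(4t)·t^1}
First shifting: L{e^(at)f(t)} = F(s-a)
L{t^1} = 1/s^2
Shift s → s-4: 1/(s-4)^2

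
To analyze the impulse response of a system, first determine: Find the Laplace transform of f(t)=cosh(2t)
L{cosh(at)}=s/(s²-a²)
L{cosh(2t)}=s/(s²-4)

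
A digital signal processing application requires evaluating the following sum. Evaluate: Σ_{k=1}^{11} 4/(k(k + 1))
Partial fractions: 4/(k(k+1))=4/k - 4/(k+1)
Telescoping sum: 4(1-1/12)=4·11/12

Answer: 11/3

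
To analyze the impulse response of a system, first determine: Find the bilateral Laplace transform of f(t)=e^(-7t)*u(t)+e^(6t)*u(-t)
For e^(-7t) * u(t): L=1/(s+7), Re(s) > -7
For e^(6t) * u(-t): L=-1/(s-6), Re(s) < 6
Combined: F(s)=1/(s+7)-1/(s-6), -7 < Re(s) < 6

Answer: 1/(s+7)-1/(s-6), ROC: -7 < Re(s) < 6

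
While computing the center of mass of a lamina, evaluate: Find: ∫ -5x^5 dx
Using power rule: ∫ -5x^5 dx=-5/6 x^6 + C=(-5/6)x^6 + C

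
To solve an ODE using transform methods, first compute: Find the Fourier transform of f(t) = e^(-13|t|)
Using the standard pair: F{e^(-a|t|)} = 2a/(a^2 + omega^2)
With a = 13: F(omega) = 26/(169 + omega^2)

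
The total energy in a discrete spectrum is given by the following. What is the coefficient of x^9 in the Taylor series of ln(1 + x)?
ln(1 + x)=Σ (-1)^(n + 1) x^n/n
Coefficient of x^9=(-1)^10/9=1/9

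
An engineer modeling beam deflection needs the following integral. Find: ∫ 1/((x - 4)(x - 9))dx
Partial fractions: 1/((x-4)(x-9)) = A/(x-4) + B/(x-9)
A = -1/5, B = 1/5
∫ [-1/5· 1/(x-4) + 1/5· 1/(x-9)] dx
= (1/5)[ln|x-9| - ln|x-4|] + C

Answer: (1/5)·ln|(x-9)/(x-4)| + C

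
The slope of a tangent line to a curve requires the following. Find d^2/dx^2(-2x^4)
Apply power rule 2 times:
d^1: -8x^3
d^2: -24x^2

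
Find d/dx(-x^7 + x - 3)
Power rule: d/dx(ax^n) = n·a·x^(n-1)
Term by term: -7·x^6+1

Answer: -7x^6+1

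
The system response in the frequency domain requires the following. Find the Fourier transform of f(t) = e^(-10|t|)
Using the standard pair: F{e^(-a|t|)}=2a/(a^2 + omega^2)
With a=10: F(omega)=20/(100 + omega^2)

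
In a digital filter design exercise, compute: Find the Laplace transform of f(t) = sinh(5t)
L{sinh(at)} = a/(s²-a²)
L{sinh(5t)} = 5/(s²-25)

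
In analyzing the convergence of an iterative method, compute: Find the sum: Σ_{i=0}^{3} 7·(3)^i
Geometric series: S = a(1 - r^n)/(1 - r)
a = 7, r = 3, n = 4
S = 7(1 - 81)/-2 = 280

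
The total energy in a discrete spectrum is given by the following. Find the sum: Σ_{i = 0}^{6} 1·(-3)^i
Geometric series: S=a(1 - r^n)/(1 - r)
a=1, r=-3, n=7
S=1(1+2187)/4=547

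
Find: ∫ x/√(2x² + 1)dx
Let u=2x² + 1, du=4x dx
∫ (1/4)·u^(-1/2) du=√u/2 + C

Answer: √(2x² + 1)/2 + C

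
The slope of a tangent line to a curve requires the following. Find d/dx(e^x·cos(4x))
Product rule: (fg)'=f'g + fg'
f=e^x, f'=e^x
g=cos(4x), g'=-4·sin(4x)

Answer: e^x·cos(4x) - 4·e^x·sin(4x)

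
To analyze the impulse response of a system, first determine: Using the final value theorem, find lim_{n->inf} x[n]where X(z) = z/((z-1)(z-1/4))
Final value theorem: lim x[n] = lim_{z->1} (z-1) * X(z)
(z-1) * X(z) = z/(z-1/4)
As z->1: 1/(1 - 1/4) = 1/(3/4) = 4/3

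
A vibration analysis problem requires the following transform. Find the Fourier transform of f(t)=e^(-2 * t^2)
The Fourier transform of a Gaussian e^(-a * t^2) is sqrt(pi/a) * e^(-omega^2/(4a)).
With a = 2: F(omega) = sqrt(pi/2) * e^(-omega^2/8)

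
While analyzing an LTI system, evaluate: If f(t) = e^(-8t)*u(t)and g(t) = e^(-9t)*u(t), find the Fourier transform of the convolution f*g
By the convolution theorem: F{f * g} = F(omega) * G(omega)
F(omega) = 1/(8 + j * omega), G(omega) = 1/(9 + j * omega)
F{f * g} = 1/((8 + j * omega)(9 + j * omega))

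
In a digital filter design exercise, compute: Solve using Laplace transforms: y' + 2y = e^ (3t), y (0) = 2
Take L: sY - 2 + 2Y = 1/(s-3)
Y(s + 2) = 1/(s-3) + 2
Y = 1/((s-3)(s + 2)) + 2/(s + 2)
Partial fractions: 1/((s-3)(s + 2)) = (1/5)/(s-3) - (1/5)/(s + 2)
So Y = (1/5)/(s-3) + (9/5)/(s + 2)
Inverse Laplace transform (L^(-1){1/(s-3)} = e^(3t), L^(-1){1/(s + 2)} = e^(-2t)):

Answer: y(t) = (1/5)·e^(3t) + (9/5)·e^(-2t)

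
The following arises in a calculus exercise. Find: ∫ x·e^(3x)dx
Integration by parts: u=x, dv=e^(3x) dx
du=dx, v=e^(3x)/3
=x·e^(3x)/3 - ∫ e^(3x)/3 dx
=x·e^(3x)/3 - e^(3x)/9+C

Answer: e^(3x)(x/3-1/9)+C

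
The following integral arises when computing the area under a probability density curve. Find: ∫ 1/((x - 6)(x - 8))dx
Partial fractions: 1/((x-6)(x-8)) = A/(x-6)+B/(x-8)
A = -1/2, B = 1/2
∫ [-1/2· 1/(x-6)+1/2· 1/(x-8)] dx
= (1/2)[ln|x-8| - ln|x-6|]+C

Answer: (1/2)·ln|(x-8)/(x-6)|+C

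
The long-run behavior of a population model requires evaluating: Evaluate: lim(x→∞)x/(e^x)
Apply L'Hôpital 1 times (∞/∞ each time):
Eventually get 1!/(e^x) → 0

Answer: 0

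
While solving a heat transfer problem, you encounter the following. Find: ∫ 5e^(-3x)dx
Since d/dx[e^(-3x)]=-3e^(-3x), we get -5/3 e^(-3x)+C

Answer: (-5/3)e^(-3x)+C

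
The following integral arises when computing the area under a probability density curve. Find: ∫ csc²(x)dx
Since d/dx[-cot(x)]=csc²(x), integral=-cot(x) + C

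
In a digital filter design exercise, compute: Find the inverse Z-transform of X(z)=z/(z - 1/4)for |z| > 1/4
Standard pair: z/(z-a) <-> a^n*u[n] for causal signals
With a=1/4: x[n]=(1/4)^n*u[n]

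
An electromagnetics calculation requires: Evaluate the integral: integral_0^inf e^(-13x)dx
integral_0^inf e^(-13x) dx = [-1/13*e^(-13x)]_0^inf
= 0 - (-1/13) = 1/13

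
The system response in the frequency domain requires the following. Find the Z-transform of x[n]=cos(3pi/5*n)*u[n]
Z{cos(w0 * n) * u[n]} = z(z - cos(w0))/(z^2 - 2z * cos(w0) + 1)
With w0 = 3pi/5: X(z) = z(z - cos(3pi/5))/(z^2 - 2z * cos(3pi/5) + 1)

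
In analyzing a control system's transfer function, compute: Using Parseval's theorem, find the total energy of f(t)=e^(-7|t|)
Parseval's theorem: E=integral |f(t)|^2 dt=(1/2pi) integral |F(omega)|^2 domega
E=integral_{-inf}^{inf} e^(-14|t|) dt=2*integral_0^inf e^(-14t) dt=2/(2*7)=1/7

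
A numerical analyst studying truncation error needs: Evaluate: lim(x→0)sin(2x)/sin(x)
sin(u) ≈ u for small u:
sin(2x)/sin(x) ≈ 2x/(x)=2/1

Answer: 2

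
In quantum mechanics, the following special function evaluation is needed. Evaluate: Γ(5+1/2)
Γ(n + 1/2) = (2n)!√π/(4^n·n!)
= 3628800√π/(1024·120) = (945/32)·√π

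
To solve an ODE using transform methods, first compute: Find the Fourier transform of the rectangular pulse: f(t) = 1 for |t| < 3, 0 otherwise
F(omega) = integral from -3 to 3 of e^(-j * omega * t) dt
= 2 * sin(3 * omega)/omega = 6 * sinc(3 * omega/pi)

Answer: 2 * sin(3 * omega)/omega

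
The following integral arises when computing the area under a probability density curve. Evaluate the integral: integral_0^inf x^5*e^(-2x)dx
This is a Gamma integral. Substitute u = 2x (du = 2 dx):
integral_0^inf x^5*e^(-2x) dx = (1/2^6) integral_0^inf u^5*e^(-u) du
= Gamma(6)/2^6 = 5!/2^6 = 120/64

Answer: 15/8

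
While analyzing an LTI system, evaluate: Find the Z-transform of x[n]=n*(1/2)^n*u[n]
Using the property Z{n*a^n*u[n]} = az/(z-a)^2
With a = 1/2: X(z) = (1/2)z/(z - 1/2)^2, |z| > 1/2

Answer: (1/2)z/(z - 1/2)^2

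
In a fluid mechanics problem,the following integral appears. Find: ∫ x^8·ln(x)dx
By parts: u=ln(x), dv=x^8 dx
du=1/x dx, v=x^9/9
=x^9·ln(x)/9 - ∫ x^8/9 dx
=x^9·ln(x)/9 - x^9/81+C

Answer: x^9(ln(x)/9-1/81)+C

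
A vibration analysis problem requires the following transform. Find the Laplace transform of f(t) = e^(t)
L{e^(at)} = 1/(s-a)
L{e^(t)} = 1/(s-1)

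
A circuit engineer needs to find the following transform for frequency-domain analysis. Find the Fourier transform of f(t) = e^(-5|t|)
Using the standard pair: F{e^(-a|t|)}=2a/(a^2+omega^2)
With a=5: F(omega)=10/(25+omega^2)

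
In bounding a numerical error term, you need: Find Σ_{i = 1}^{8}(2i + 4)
= 2·Σ i + 4·8 = 2·36 + 32 = 104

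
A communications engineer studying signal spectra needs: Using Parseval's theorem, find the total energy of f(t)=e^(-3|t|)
Parseval's theorem: E=integral |f(t)|^2 dt=(1/2pi) integral |F(omega)|^2 domega
E=integral_{-inf}^{inf} e^(-6|t|) dt=2 * integral_0^inf e^(-6t) dt=2/(2 * 3)=1/3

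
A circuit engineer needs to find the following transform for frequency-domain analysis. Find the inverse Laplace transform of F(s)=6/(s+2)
L^(-1){6/(s-a)}=c·e^(at)
Here a=-2, c=6

Answer: 6e^(-2t)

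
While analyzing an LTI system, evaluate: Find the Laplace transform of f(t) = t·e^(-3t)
L{t·e^(at)} = 1/(s-a)²
L{t·e^(-3t)} = 1/(s + 3)²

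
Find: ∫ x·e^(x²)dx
Let u=x², du=2x dx
∫ (1/2)e^u du=e^u/2 + C

Answer: e^(x²)/2 + C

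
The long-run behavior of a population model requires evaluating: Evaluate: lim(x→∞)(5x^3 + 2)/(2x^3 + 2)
Divide numerator and denominator by x^3:
lim (5 + 2/x^3)/(2 + 2/x^3) = 5/2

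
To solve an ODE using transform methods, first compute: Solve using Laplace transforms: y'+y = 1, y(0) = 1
Take L of both sides: sY(s) - 1 + Y(s) = 1/s
Y(s)(s + 1) = 1/s + 1
Y(s) = 1/(s(s + 1)) + 1/(s + 1)
Partial fractions: 1/(s(s + 1)) = 1/s - 1/(s + 1)
So Y(s) = 1/s
Inverse transform (L^(-1){1/s} = 1, L^(-1){1/(s + 1)} = e^(-t)):

Answer: y(t) = 1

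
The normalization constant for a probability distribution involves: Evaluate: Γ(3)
Γ(n) = (n-1)! for positive integers
Γ(3) = 2! = 2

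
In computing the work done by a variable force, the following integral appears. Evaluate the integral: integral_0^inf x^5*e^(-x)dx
This is a Gamma integral. Substitute u=1x:
integral_0^inf x^5 * e^(-x) dx=(1/1^6) integral_0^inf u^5 * e^(-u) du
=Gamma(6)/1^6=5!/1^6=120/1

Answer: 120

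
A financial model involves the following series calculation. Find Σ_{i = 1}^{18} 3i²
= 3·n(n+1)(2n+1)/6 = 3·18·19·37/6 = 6327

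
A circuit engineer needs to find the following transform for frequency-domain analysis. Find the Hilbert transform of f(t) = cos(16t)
The Hilbert transform shifts each frequency component by -pi/2.
H{cos(wt)} = sin(wt)
With w = 16: H{cos(16t)} = sin(16t)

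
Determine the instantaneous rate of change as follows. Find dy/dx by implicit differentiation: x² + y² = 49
Differentiate both sides: 2x+2y·(dy/dx) = 0
Solve: dy/dx = -2x/(2y) = -x/y

Answer: dy/dx = -x/y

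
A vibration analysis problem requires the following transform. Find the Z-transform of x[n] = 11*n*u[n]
Z{n*u[n]} = z/(z-1)^2
By linearity: Z{11*n*u[n]} = 11z/(z-1)^2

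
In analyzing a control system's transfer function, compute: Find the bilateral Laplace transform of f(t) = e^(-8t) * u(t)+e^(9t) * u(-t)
For e^(-8t) * u(t): L=1/(s + 8), Re(s) > -8
For e^(9t) * u(-t): L=-1/(s-9), Re(s) < 9
Combined: F(s)=1/(s + 8) - 1/(s-9), -8 < Re(s) < 9

Answer: 1/(s + 8) - 1/(s-9), ROC: -8 < Re(s) < 9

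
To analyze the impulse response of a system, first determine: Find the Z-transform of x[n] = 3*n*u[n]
Z{n*u[n]}=z/(z-1)^2
By linearity: Z{3*n*u[n]}=3z/(z-1)^2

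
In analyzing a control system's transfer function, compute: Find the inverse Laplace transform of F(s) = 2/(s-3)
L^(-1){2/(s-a)}=c·e^(at)
Here a=3, c=2

Answer: 2e^(3t)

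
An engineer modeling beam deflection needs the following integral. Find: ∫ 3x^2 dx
Using power rule: ∫ 3x^2 dx = 3/3 x^3 + C = x^3 + C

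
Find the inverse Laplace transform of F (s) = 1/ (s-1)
L^(-1){1/(s-a)}=c·e^(at)
Here a=1, c=1

Answer: e^(t)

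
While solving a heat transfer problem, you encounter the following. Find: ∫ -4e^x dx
Since d/dx[e^x]=+ e^x, we get -4e^x + C

Answer: -4e^x + C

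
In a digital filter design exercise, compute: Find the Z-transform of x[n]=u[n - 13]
Using the time-shift property: Z{u[n-13]}=z^(-13) * z/(z-1)
=z^(-12)/(z-1)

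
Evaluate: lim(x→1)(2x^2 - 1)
Polynomial is continuous, so substitute x = 1:
2·1^2 - 1 = 1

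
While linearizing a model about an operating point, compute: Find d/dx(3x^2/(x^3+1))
Quotient rule: (f/g)' = (f'g - fg')/g²
f = 3x^2, f' = 6x
g = x^3+1, g' = 3x^2

Answer: (6x·(x^3+1)-9x^4)/(x^3+1)²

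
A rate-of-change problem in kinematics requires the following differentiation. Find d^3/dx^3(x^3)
Apply power rule 3 times:
d^1: 3x^2
d^2: 6x
d^3: 6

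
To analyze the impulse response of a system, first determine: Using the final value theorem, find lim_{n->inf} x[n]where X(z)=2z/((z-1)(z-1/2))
Final value theorem: lim x[n]=lim_{z->1} (z-1)*X(z)
(z-1)*X(z)=2z/(z-1/2)
As z->1: 2/(1-1/2)=2/(1/2)=4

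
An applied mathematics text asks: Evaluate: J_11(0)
J_n(0)=0 for all n > 0 (Bessel function of first kind)
J_11(0)=0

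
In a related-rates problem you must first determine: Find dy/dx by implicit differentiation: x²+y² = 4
Differentiate both sides: 2x+2y·(dy/dx) = 0
Solve: dy/dx = -2x/(2y) = -x/y

Answer: dy/dx = -x/y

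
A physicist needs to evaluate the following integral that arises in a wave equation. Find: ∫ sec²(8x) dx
Since d/dx[tan(8x)]=8sec²(8x), integral=tan(8x)/8+C

Answer: (1/8)tan(8x)+C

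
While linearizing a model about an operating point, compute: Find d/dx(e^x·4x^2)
Product rule: (fg)'=f'g+fg'
f=e^x, f'=e^x
g=4x^2, g'=8x

Answer: 4·e^x·x^2+8·e^x·x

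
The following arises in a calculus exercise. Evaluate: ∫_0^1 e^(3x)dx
Antiderivative: (1/3)e^(3x)
Evaluate: (1/3)(e^3 - 1)

Answer: (e^3 - 1)/3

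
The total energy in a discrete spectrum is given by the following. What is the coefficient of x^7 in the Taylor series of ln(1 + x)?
ln(1+x) = Σ (-1)^(n+1) x^n/n
Coefficient of x^7 = (-1)^8/7 = 1/7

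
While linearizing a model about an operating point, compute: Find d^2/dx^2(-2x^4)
Apply power rule 2 times:
d^1: -8x^3
d^2: -24x^2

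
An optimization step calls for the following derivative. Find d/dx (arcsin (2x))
d/dx[arcsin(u)] = u'/√(1-u²), u = 2x, u' = 2

Answer: 2/√(1-4x²)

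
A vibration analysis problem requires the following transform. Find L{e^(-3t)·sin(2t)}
First shifting: L{e^(at)f(t)} = F(s-a)
L{sin(2t)} = 2/(s²+4)
Shift: 2/((s+3)²+4)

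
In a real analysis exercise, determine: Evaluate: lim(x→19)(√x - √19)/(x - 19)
Multiply by conjugate (√x + √19)/(√x + √19):
=(x - 19)/((x - 19)(√x + √19))=1/(√x + √19)
As x → 19: 1/(2√19)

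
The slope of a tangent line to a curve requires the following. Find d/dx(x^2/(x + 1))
Quotient rule: (f/g)'=(f'g - fg')/g²
f=x^2, f'=2x
g=x + 1, g'=1

Answer: (2x·(x + 1) - x^2)/(x + 1)²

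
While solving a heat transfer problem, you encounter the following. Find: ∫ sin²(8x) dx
Using identity sin²(u) = (1 - cos(2u))/2:
∫ (1 - cos(16x))/2 dx = x/2 - sin(16x)/32 + C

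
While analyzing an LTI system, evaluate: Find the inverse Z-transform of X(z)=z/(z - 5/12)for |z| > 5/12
Standard pair: z/(z-a) <-> a^n * u[n] for causal signals
With a=5/12: x[n]=(5/12)^n * u[n]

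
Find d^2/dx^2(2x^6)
Apply power rule 2 times:
d^1: 12x^5
d^2: 60x^4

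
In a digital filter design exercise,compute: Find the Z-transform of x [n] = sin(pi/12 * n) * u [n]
Z{sin(w0*n)*u[n]}=z*sin(w0)/(z^2-2z*cos(w0)+1)
With w0=pi/12: X(z)=z*sin(pi/12)/(z^2-2z*cos(pi/12)+1)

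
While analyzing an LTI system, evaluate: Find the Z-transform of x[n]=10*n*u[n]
Z{n*u[n]} = z/(z-1)^2
By linearity: Z{10*n*u[n]} = 10z/(z-1)^2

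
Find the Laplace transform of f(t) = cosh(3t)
L{cosh(at)}=s/(s²-a²)
L{cosh(3t)}=s/(s²-9)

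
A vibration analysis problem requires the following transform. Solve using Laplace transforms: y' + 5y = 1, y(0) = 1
Take L of both sides: sY(s) - 1 + 5Y(s) = 1/s
Y(s)(s + 5) = 1/s + 1
Y(s) = 1/(s(s + 5)) + 1/(s + 5)
Partial fractions: 1/(s(s + 5)) = (1/5)/s - (1/5)/(s + 5)
So Y(s) = (1/5)/s + (4/5)/(s + 5)
Inverse transform (L^(-1){1/s} = 1, L^(-1){1/(s + 5)} = e^(-5t)):

Answer: y(t) = 1/5 + (4/5)·e^(-5t)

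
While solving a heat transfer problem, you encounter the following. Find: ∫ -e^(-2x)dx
Since d/dx[e^(-2x)]=-2e^(-2x), we get 1/2 e^(-2x)+C

Answer: (1/2)e^(-2x)+C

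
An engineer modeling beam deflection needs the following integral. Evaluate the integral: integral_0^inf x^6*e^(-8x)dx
This is a Gamma integral. Substitute u=8x (du=8 dx):
integral_0^inf x^6 * e^(-8x) dx=(1/8^7) integral_0^inf u^6 * e^(-u) du
=Gamma(7)/8^7=6!/8^7=720/2097152

Answer: 45/131072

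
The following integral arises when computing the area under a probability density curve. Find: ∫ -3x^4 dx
Using power rule: ∫ -3x^4 dx=-3/5 x^5 + C=(-3/5)x^5 + C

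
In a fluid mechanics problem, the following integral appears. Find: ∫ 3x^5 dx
Using power rule: ∫ 3x^5 dx=3/6 x^6+C=(1/2)x^6+C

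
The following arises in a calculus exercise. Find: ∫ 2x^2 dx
Using power rule: ∫ 2x^2 dx=2/3 x^3+C=(2/3)x^3+C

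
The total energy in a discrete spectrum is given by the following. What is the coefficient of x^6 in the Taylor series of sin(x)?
sin(x) has only odd powers. Coefficient of x^6 = 0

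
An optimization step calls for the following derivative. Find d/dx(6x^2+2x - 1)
Power rule: d/dx(ax^n) = n·a·x^(n-1)
Term by term: 12·x + 2

Answer: 12x + 2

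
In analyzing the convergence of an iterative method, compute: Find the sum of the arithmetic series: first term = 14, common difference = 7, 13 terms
Last term: a_n = 14 + (13 - 1)·7 = 98
Sum = n(a_1 + a_n)/2 = 13(14 + 98)/2 = 728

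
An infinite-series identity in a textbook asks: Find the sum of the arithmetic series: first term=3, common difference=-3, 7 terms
Last term: a_n=3 + (7 - 1)·-3=-15
Sum=n(a_1 + a_n)/2=7(3 + (-15))/2=-42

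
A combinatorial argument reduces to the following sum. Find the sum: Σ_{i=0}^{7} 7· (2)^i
Geometric series: S=a(1 - r^n)/(1 - r)
a=7, r=2, n=8
S=7(1-256)/-1=1785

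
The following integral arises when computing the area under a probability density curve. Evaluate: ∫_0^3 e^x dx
Antiderivative: e^x
Evaluate: (e^3-1)

Answer: e^3-1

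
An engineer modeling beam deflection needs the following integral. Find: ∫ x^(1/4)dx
Power rule: ∫ x^(1/4) dx = x^(5/4)/(5/4) + C

Answer: (4/5)·x^(5/4) + C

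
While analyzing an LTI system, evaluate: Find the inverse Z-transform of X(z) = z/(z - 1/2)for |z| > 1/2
Standard pair: z/(z-a) <-> a^n * u[n] for causal signals
With a = 1/2: x[n] = (1/2)^n * u[n]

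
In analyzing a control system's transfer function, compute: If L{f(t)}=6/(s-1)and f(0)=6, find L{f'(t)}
L{f'(t)}=s·F(s) - f(0)=6s/(s-1) - 6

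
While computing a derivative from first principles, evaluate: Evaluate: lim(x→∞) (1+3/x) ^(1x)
Rewrite as [(1+3/x)^x]^1.
lim(1+3/x)^x = e^3, so limit = (e^3)^1 = e^3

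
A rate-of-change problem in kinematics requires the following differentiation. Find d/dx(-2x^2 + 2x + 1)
Power rule: d/dx(ax^n)=n·a·x^(n-1)
Term by term: -4·x + 2

Answer: -4x + 2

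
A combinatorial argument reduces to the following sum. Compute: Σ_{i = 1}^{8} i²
Using formula: Σ i^2 = n(n + 1)(2n + 1)/6 = 8·9·17/6 = 204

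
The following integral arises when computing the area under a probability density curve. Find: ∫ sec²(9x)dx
Since d/dx[tan(9x)]=9sec²(9x), integral=tan(9x)/9 + C

Answer: (1/9)tan(9x) + C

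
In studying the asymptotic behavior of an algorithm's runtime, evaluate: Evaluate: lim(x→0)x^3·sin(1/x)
Squeeze theorem: -|x^3| ≤ x^3·sin(1/x) ≤ |x^3|
Since x^3 → 0 as x → 0, by squeeze theorem the limit is 0

Answer: 0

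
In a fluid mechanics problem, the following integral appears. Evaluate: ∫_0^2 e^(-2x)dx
Antiderivative: (1/(-2))e^(-2x)
Evaluate: (1/(-2))(e^-4-1)

Answer: (e^-4-1)/(-2)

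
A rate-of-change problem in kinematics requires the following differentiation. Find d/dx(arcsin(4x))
d/dx[arcsin(u)]=u'/√(1-u²), u=4x, u'=4

Answer: 4/√(1-16x²)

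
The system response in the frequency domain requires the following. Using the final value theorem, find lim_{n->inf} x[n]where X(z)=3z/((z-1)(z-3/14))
Final value theorem: lim x[n]=lim_{z->1} (z-1) * X(z)
(z-1) * X(z)=3z/(z-3/14)
As z->1: 3/(1-3/14)=3/(11/14)=42/11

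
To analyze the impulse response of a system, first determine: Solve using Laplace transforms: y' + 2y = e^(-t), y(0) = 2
Take L: sY - 2+2Y = 1/(s+1)
Y(s+2) = 1/(s+1)+2
Y = 1/((s+1)(s+2))+2/(s+2)
Partial fractions: 1/((s+1)(s+2)) = 1/(s+1)-1/(s+2)
So Y = 1/(s+1)+1/(s+2)
Inverse Laplace transform (L^(-1){1/(s+1)} = e^(-t), L^(-1){1/(s+2)} = e^(-2t)):

Answer: y(t) = 1·e^(-t)+e^(-2t)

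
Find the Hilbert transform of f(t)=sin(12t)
The Hilbert transform shifts each frequency component by -pi/2.
H{sin(wt)} = -cos(wt)
With w = 12: H{sin(12t)} = -cos(12t)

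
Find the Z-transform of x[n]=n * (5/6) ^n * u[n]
Using the property Z{n*a^n*u[n]}=az/(z-a)^2
With a=5/6: X(z)=(5/6)z/(z - 5/6)^2, |z| > 5/6

Answer: (5/6)z/(z - 5/6)^2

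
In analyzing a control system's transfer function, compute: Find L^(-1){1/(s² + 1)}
L^(-1){w/(s² + w²)}=sin(wt)
Here w=1

Answer: sin(t)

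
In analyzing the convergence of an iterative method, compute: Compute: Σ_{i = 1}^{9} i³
Using formula: Σ i^3 = [n(n+1)/2]² = [9·10/2]² = 2025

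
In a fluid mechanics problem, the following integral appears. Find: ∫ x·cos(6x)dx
By parts: u = x, dv = cos(6x) dx
du = dx, v = sin(6x)/6
= x·sin(6x)/6+cos(6x)/6²+C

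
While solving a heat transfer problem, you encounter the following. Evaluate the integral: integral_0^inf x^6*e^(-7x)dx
This is a Gamma integral. Substitute u=7x (du=7 dx):
integral_0^inf x^6 * e^(-7x) dx=(1/7^7) integral_0^inf u^6 * e^(-u) du
=Gamma(7)/7^7=6!/7^7=720/823543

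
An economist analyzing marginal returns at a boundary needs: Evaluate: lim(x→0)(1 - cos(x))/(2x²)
Using 1-cos(u) ≈ u²/2 for small u:
(1-cos(x)) ≈ (x)²/2=1x²/2
So limit=1/(2·2)=1/4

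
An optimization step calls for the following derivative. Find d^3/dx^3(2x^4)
Apply power rule 3 times:
d^1: 8x^3
d^2: 24x^2
d^3: 48x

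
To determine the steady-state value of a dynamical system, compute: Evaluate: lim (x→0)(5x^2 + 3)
Polynomial is continuous, so substitute x = 0:
5·0^2 + 3 = 3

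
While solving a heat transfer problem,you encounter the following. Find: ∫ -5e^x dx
Since d/dx[e^x]=+e^x, we get -5e^x+C

Answer: -5e^x+C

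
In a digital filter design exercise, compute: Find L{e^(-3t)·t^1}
First shifting: L{e^(at)f(t)} = F(s-a)
L{t^1} = 1/s^2
Shift s → s + 3: 1/(s + 3)^2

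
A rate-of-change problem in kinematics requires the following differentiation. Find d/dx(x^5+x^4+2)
Power rule: d/dx(ax^n) = n·a·x^(n-1)
Term by term: 5·x^4 + 4·x^3

Answer: 5x^4 + 4x^3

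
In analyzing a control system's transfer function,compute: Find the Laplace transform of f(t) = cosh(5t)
L{cosh(at)}=s/(s²-a²)
L{cosh(5t)}=s/(s²-25)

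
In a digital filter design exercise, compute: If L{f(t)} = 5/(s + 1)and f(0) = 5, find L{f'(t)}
L{f'(t)}=s·F(s) - f(0)=5s/(s+1)-5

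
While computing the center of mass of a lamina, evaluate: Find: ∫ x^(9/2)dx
Power rule: ∫ x^(9/2) dx=x^(11/2)/(11/2) + C

Answer: (2/11)·x^(11/2) + C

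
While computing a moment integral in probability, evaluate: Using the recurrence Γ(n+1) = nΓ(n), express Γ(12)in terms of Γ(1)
Γ(12)=11Γ(11)=11·10Γ(10)=...=11!·Γ(1)=39916800·Γ(1)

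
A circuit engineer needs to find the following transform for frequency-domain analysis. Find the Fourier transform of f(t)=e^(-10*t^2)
The Fourier transform of a Gaussian e^(-a*t^2) is sqrt(pi/a)*e^(-omega^2/(4a)).
With a=10: F(omega)=sqrt(pi/10)*e^(-omega^2/40)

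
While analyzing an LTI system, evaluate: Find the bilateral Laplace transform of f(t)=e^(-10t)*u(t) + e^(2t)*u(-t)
For e^(-10t)*u(t): L=1/(s+10), Re(s) > -10
For e^(2t)*u(-t): L=-1/(s-2), Re(s) < 2
Combined: F(s)=1/(s+10)-1/(s-2), -10 < Re(s) < 2

Answer: 1/(s+10)-1/(s-2), ROC: -10 < Re(s) < 2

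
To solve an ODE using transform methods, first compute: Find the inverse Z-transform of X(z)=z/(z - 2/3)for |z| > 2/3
Standard pair: z/(z-a) <-> a^n * u[n] for causal signals
With a=2/3: x[n]=(2/3)^n * u[n]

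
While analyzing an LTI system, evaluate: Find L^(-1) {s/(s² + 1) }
L^(-1){s/(s²+w²)} = cos(wt)
Here w = 1

Answer: cos(t)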